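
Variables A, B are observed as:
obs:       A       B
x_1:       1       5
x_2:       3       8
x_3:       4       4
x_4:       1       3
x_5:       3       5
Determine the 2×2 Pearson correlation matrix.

Step 1 — column means:
  mean(A) = (1 + 3 + 4 + 1 + 3) / 5 = 12/5 = 2.4
  mean(B) = (5 + 8 + 4 + 3 + 5) / 5 = 25/5 = 5

Step 2 — sample variances and covariances s[i,j] = (1/(n-1)) · Σ_k (x_{k,i} - mean_i) · (x_{k,j} - mean_j), with n-1 = 4:
  s[A,A] = ((-1.4)·(-1.4) + (0.6)·(0.6) + (1.6)·(1.6) + (-1.4)·(-1.4) + (0.6)·(0.6)) / 4 = 7.2/4 = 1.8
  s[A,B] = ((-1.4)·(0) + (0.6)·(3) + (1.6)·(-1) + (-1.4)·(-2) + (0.6)·(0)) / 4 = 3/4 = 0.75
  s[B,B] = ((0)·(0) + (3)·(3) + (-1)·(-1) + (-2)·(-2) + (0)·(0)) / 4 = 14/4 = 3.5
  Sample standard deviations s_i = √(s[i,i]):
  s(A) = √(1.8) = 1.3416
  s(B) = √(3.5) = 1.8708

Step 3 — r_{ij} = s_{ij} / (s_i · s_j):
  r[A,A] = 1 (diagonal).
  r[A,B] = 0.75 / (1.3416 · 1.8708) = 0.75 / 2.51 = 0.2988
  r[B,B] = 1 (diagonal).

R is symmetric with unit diagonal. Assembling:

R = [[1, 0.2988],
 [0.2988, 1]]


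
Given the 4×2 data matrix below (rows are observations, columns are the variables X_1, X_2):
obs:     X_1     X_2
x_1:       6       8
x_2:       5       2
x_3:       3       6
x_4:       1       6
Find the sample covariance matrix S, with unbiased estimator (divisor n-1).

Step 1 — column means:
  mean(X_1) = (6 + 5 + 3 + 1) / 4 = 15/4 = 3.75
  mean(X_2) = (8 + 2 + 6 + 6) / 4 = 22/4 = 5.5

Step 2 — sample covariance S[i,j] = (1/(n-1)) · Σ_k (x_{k,i} - mean_i) · (x_{k,j} - mean_j), with n-1 = 3.
  S[X_1,X_1] = ((2.25)·(2.25) + (1.25)·(1.25) + (-0.75)·(-0.75) + (-2.75)·(-2.75)) / 3 = 14.75/3 = 4.9167
  S[X_1,X_2] = ((2.25)·(2.5) + (1.25)·(-3.5) + (-0.75)·(0.5) + (-2.75)·(0.5)) / 3 = -0.5/3 = -0.1667
  S[X_2,X_2] = ((2.5)·(2.5) + (-3.5)·(-3.5) + (0.5)·(0.5) + (0.5)·(0.5)) / 3 = 19/3 = 6.3333

S is symmetric (S[j,i] = S[i,j]). Assembling:

S = [[4.9167, -0.1667],
 [-0.1667, 6.3333]]


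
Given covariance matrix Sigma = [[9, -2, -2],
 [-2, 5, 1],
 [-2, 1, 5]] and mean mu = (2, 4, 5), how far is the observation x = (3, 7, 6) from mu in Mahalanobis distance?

Step 1 — centre the observation: (x - mu) = (1, 3, 1).

Step 2 — invert Sigma (cofactor / det for 3×3, or solve directly):
  Sigma^{-1} = [[0.1304, 0.0435, 0.0435],
 [0.0435, 0.2228, -0.0272],
 [0.0435, -0.0272, 0.2228]].

Step 3 — form the quadratic (x - mu)^T · Sigma^{-1} · (x - mu):
  Sigma^{-1} · (x - mu) = (0.3043, 0.6848, 0.1848).
  (x - mu)^T · [Sigma^{-1} · (x - mu)] = (1)·(0.3043) + (3)·(0.6848) + (1)·(0.1848) = 2.5435.

Step 4 — take square root: d = √(2.5435) ≈ 1.5948.

d(x, mu) = √(2.5435) ≈ 1.5948


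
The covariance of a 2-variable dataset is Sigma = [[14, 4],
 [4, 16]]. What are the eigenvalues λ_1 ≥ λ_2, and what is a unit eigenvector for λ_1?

Step 1 — characteristic polynomial of 2×2 Sigma:
  det(Sigma - λI) = λ² - trace · λ + det = 0.
  trace = 14 + 16 = 30, det = 14·16 - (4)² = 208.
Step 2 — discriminant:
  Δ = trace² - 4·det = 900 - 832 = 68.
Step 3 — eigenvalues:
  λ = (trace ± √Δ)/2 = (30 ± 8.2462)/2,
  λ_1 = 19.1231,  λ_2 = 10.8769.

Step 4 — unit eigenvector for λ_1: solve (Sigma - λ_1 I)v = 0. First row:
  (14 - 19.1231)·v_x + (4)·v_y = 0, i.e. (-5.1231)·v_x + (4)·v_y = 0,
  so v ∝ (b, λ_1 - a) = (4, 5.1231) = u.
  ||u|| = √((4)² + (5.1231)²) = √(42.2462) ≈ 6.4997,
  v_1 = u/||u|| ≈ (0.6154, 0.7882) (||v_1|| = 1).

λ_1 = 19.1231,  λ_2 = 10.8769;  v_1 ≈ (0.6154, 0.7882)


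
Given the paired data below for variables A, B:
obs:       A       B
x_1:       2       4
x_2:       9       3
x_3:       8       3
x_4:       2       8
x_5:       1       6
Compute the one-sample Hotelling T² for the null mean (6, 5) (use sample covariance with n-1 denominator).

Step 1 — sample mean vector:
  mean(A) = (2 + 9 + 8 + 2 + 1) / 5 = 22/5 = 4.4
  mean(B) = (4 + 3 + 3 + 8 + 6) / 5 = 24/5 = 4.8
  x̄ = (4.4, 4.8),  deviation x̄ - mu_0 = (4.4, 4.8) - (6, 5) = (-1.6, -0.2).

Step 2 — sample covariance matrix, S[i,j] = (1/(n-1)) · Σ_k (x_{k,i} - mean_i) · (x_{k,j} - mean_j), divisor n-1 = 4:
  S[A,A] = ((-2.4)·(-2.4) + (4.6)·(4.6) + (3.6)·(3.6) + (-2.4)·(-2.4) + (-3.4)·(-3.4)) / 4 = 57.2/4 = 14.3
  S[A,B] = ((-2.4)·(-0.8) + (4.6)·(-1.8) + (3.6)·(-1.8) + (-2.4)·(3.2) + (-3.4)·(1.2)) / 4 = -24.6/4 = -6.15
  S[B,B] = ((-0.8)·(-0.8) + (-1.8)·(-1.8) + (-1.8)·(-1.8) + (3.2)·(3.2) + (1.2)·(1.2)) / 4 = 18.8/4 = 4.7
  S = [[14.3, -6.15],
 [-6.15, 4.7]].

Step 3 — invert S. det(S) = 14.3·4.7 - (-6.15)² = 29.3875.
  S^{-1} = (1/det) · [[d, -b], [-b, a]] = [[0.1599, 0.2093],
 [0.2093, 0.4866]].

Step 4 — quadratic form (x̄ - mu_0)^T · S^{-1} · (x̄ - mu_0):
  S^{-1} · (x̄ - mu_0) = (-0.2977, -0.4322),
  (x̄ - mu_0)^T · [...] = (-1.6)·(-0.2977) + (-0.2)·(-0.4322) = 0.5628.

Step 5 — scale by n: T² = 5 · 0.5628 = 2.8141.

T² ≈ 2.8141


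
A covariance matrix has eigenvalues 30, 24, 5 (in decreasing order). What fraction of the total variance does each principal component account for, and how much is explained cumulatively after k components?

Step 1 — total variance = trace(Sigma) = Σ λ_i = 30 + 24 + 5 = 59.

Step 2 — fraction explained by component i = λ_i / Σ λ:
  PC1: 30/59 = 0.5085
  PC2: 24/59 = 0.4068
  PC3: 5/59 = 0.0847

Step 3 — cumulative fraction after k components = (λ_1 + ... + λ_k) / Σ λ:
  k = 1: 30/59 = 0.5085
  k = 2: (30 + 24)/59 = 54/59 = 0.9153
  k = 3: (30 + 24 + 5)/59 = 59/59 = 1

Summary (fraction, with percent):

explained: PC1 0.5085 (50.85%), PC2 0.4068 (40.68%), PC3 0.0847 (8.47%);  cumulative: 0.5085, 0.9153, 1


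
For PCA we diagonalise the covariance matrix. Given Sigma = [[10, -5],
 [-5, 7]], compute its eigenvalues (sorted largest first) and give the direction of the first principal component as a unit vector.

Step 1 — characteristic polynomial of 2×2 Sigma:
  det(Sigma - λI) = λ² - trace · λ + det = 0.
  trace = 10 + 7 = 17, det = 10·7 - (-5)² = 45.
Step 2 — discriminant:
  Δ = trace² - 4·det = 289 - 180 = 109.
Step 3 — eigenvalues:
  λ = (trace ± √Δ)/2 = (17 ± 10.4403)/2,
  λ_1 = 13.7202,  λ_2 = 3.2798.

Step 4 — unit eigenvector for λ_1: solve (Sigma - λ_1 I)v = 0. First row:
  (10 - 13.7202)·v_x + (-5)·v_y = 0, i.e. (-3.7202)·v_x + (-5)·v_y = 0,
  so v ∝ (b, λ_1 - a) = (-5, 3.7202); multiply by -1 so the first entry is positive: u = (5, -3.7202).
  ||u|| = √((5)² + (-3.7202)²) = √(38.8395) ≈ 6.2321,
  v_1 = u/||u|| ≈ (0.8023, -0.5969) (||v_1|| = 1).

λ_1 = 13.7202,  λ_2 = 3.2798;  v_1 ≈ (0.8023, -0.5969)


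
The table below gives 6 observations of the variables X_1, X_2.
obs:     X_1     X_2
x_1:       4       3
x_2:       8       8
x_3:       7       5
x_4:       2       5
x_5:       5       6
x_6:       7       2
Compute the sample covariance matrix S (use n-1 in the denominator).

Step 1 — column means:
  mean(X_1) = (4 + 8 + 7 + 2 + 5 + 7) / 6 = 33/6 = 5.5
  mean(X_2) = (3 + 8 + 5 + 5 + 6 + 2) / 6 = 29/6 = 4.8333

Step 2 — sample covariance S[i,j] = (1/(n-1)) · Σ_k (x_{k,i} - mean_i) · (x_{k,j} - mean_j), with n-1 = 5.
  S[X_1,X_1] = ((-1.5)·(-1.5) + (2.5)·(2.5) + (1.5)·(1.5) + (-3.5)·(-3.5) + (-0.5)·(-0.5) + (1.5)·(1.5)) / 5 = 25.5/5 = 5.1
  S[X_1,X_2] = ((-1.5)·(-1.8333) + (2.5)·(3.1667) + (1.5)·(0.1667) + (-3.5)·(0.1667) + (-0.5)·(1.1667) + (1.5)·(-2.8333)) / 5 = 5.5/5 = 1.1
  S[X_2,X_2] = ((-1.8333)·(-1.8333) + (3.1667)·(3.1667) + (0.1667)·(0.1667) + (0.1667)·(0.1667) + (1.1667)·(1.1667) + (-2.8333)·(-2.8333)) / 5 = 22.8333/5 = 4.5667

S is symmetric (S[j,i] = S[i,j]). Assembling:

S = [[5.1, 1.1],
 [1.1, 4.5667]]


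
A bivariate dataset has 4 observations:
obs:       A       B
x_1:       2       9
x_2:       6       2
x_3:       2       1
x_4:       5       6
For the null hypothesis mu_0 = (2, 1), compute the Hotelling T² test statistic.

Step 1 — sample mean vector:
  mean(A) = (2 + 6 + 2 + 5) / 4 = 15/4 = 3.75
  mean(B) = (9 + 2 + 1 + 6) / 4 = 18/4 = 4.5
  x̄ = (3.75, 4.5),  deviation x̄ - mu_0 = (3.75, 4.5) - (2, 1) = (1.75, 3.5).

Step 2 — sample covariance matrix, S[i,j] = (1/(n-1)) · Σ_k (x_{k,i} - mean_i) · (x_{k,j} - mean_j), divisor n-1 = 3:
  S[A,A] = ((-1.75)·(-1.75) + (2.25)·(2.25) + (-1.75)·(-1.75) + (1.25)·(1.25)) / 3 = 12.75/3 = 4.25
  S[A,B] = ((-1.75)·(4.5) + (2.25)·(-2.5) + (-1.75)·(-3.5) + (1.25)·(1.5)) / 3 = -5.5/3 = -1.8333
  S[B,B] = ((4.5)·(4.5) + (-2.5)·(-2.5) + (-3.5)·(-3.5) + (1.5)·(1.5)) / 3 = 41/3 = 13.6667
  S = [[4.25, -1.8333],
 [-1.8333, 13.6667]].

Step 3 — invert S. det(S) = 4.25·13.6667 - (-1.8333)² = 54.7222.
  S^{-1} = (1/det) · [[d, -b], [-b, a]] = [[0.2497, 0.0335],
 [0.0335, 0.0777]].

Step 4 — quadratic form (x̄ - mu_0)^T · S^{-1} · (x̄ - mu_0):
  S^{-1} · (x̄ - mu_0) = (0.5543, 0.3305),
  (x̄ - mu_0)^T · [...] = (1.75)·(0.5543) + (3.5)·(0.3305) = 2.1266.

Step 5 — scale by n: T² = 4 · 2.1266 = 8.5066.

T² ≈ 8.5066


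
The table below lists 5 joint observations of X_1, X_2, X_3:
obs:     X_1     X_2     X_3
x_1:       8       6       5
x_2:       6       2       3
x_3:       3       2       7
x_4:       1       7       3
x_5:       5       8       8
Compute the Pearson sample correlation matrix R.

Step 1 — column means:
  mean(X_1) = (8 + 6 + 3 + 1 + 5) / 5 = 23/5 = 4.6
  mean(X_2) = (6 + 2 + 2 + 7 + 8) / 5 = 25/5 = 5
  mean(X_3) = (5 + 3 + 7 + 3 + 8) / 5 = 26/5 = 5.2

Step 2 — sample variances and covariances s[i,j] = (1/(n-1)) · Σ_k (x_{k,i} - mean_i) · (x_{k,j} - mean_j), with n-1 = 4:
  s[X_1,X_1] = ((3.4)·(3.4) + (1.4)·(1.4) + (-1.6)·(-1.6) + (-3.6)·(-3.6) + (0.4)·(0.4)) / 4 = 29.2/4 = 7.3
  s[X_1,X_2] = ((3.4)·(1) + (1.4)·(-3) + (-1.6)·(-3) + (-3.6)·(2) + (0.4)·(3)) / 4 = -2/4 = -0.5
  s[X_1,X_3] = ((3.4)·(-0.2) + (1.4)·(-2.2) + (-1.6)·(1.8) + (-3.6)·(-2.2) + (0.4)·(2.8)) / 4 = 2.4/4 = 0.6
  s[X_2,X_2] = ((1)·(1) + (-3)·(-3) + (-3)·(-3) + (2)·(2) + (3)·(3)) / 4 = 32/4 = 8
  s[X_2,X_3] = ((1)·(-0.2) + (-3)·(-2.2) + (-3)·(1.8) + (2)·(-2.2) + (3)·(2.8)) / 4 = 5/4 = 1.25
  s[X_3,X_3] = ((-0.2)·(-0.2) + (-2.2)·(-2.2) + (1.8)·(1.8) + (-2.2)·(-2.2) + (2.8)·(2.8)) / 4 = 20.8/4 = 5.2
  Sample standard deviations s_i = √(s[i,i]):
  s(X_1) = √(7.3) = 2.7019
  s(X_2) = √(8) = 2.8284
  s(X_3) = √(5.2) = 2.2804

Step 3 — r_{ij} = s_{ij} / (s_i · s_j):
  r[X_1,X_1] = 1 (diagonal).
  r[X_1,X_2] = -0.5 / (2.7019 · 2.8284) = -0.5 / 7.642 = -0.0654
  r[X_1,X_3] = 0.6 / (2.7019 · 2.2804) = 0.6 / 6.1612 = 0.0974
  r[X_2,X_2] = 1 (diagonal).
  r[X_2,X_3] = 1.25 / (2.8284 · 2.2804) = 1.25 / 6.4498 = 0.1938
  r[X_3,X_3] = 1 (diagonal).

R is symmetric with unit diagonal. Assembling:

R = [[1, -0.0654, 0.0974],
 [-0.0654, 1, 0.1938],
 [0.0974, 0.1938, 1]]


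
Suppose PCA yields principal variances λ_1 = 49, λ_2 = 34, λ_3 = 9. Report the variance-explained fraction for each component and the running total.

Step 1 — total variance = trace(Sigma) = Σ λ_i = 49 + 34 + 9 = 92.

Step 2 — fraction explained by component i = λ_i / Σ λ:
  PC1: 49/92 = 0.5326
  PC2: 34/92 = 0.3696
  PC3: 9/92 = 0.0978

Step 3 — cumulative fraction after k components = (λ_1 + ... + λ_k) / Σ λ:
  k = 1: 49/92 = 0.5326
  k = 2: (49 + 34)/92 = 83/92 = 0.9022
  k = 3: (49 + 34 + 9)/92 = 92/92 = 1

Summary (fraction, with percent):

explained: PC1 0.5326 (53.26%), PC2 0.3696 (36.96%), PC3 0.0978 (9.78%);  cumulative: 0.5326, 0.9022, 1


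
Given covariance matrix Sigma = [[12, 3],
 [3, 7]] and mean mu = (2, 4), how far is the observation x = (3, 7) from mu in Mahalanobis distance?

Step 1 — centre the observation: (x - mu) = (1, 3).

Step 2 — invert Sigma. det(Sigma) = 12·7 - (3)² = 75.
  Sigma^{-1} = (1/det) · [[d, -b], [-b, a]] = [[0.0933, -0.04],
 [-0.04, 0.16]].

Step 3 — form the quadratic (x - mu)^T · Sigma^{-1} · (x - mu):
  Sigma^{-1} · (x - mu) = (-0.0267, 0.44).
  (x - mu)^T · [Sigma^{-1} · (x - mu)] = (1)·(-0.0267) + (3)·(0.44) = 1.2933.

Step 4 — take square root: d = √(1.2933) ≈ 1.1372.

d(x, mu) = √(1.2933) ≈ 1.1372


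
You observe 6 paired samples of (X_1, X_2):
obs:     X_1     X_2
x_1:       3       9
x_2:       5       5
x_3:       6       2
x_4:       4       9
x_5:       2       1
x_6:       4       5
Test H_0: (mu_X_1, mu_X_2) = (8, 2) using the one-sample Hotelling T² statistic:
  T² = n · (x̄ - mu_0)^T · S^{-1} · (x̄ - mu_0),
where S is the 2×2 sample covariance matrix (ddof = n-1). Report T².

Step 1 — sample mean vector:
  mean(X_1) = (3 + 5 + 6 + 4 + 2 + 4) / 6 = 24/6 = 4
  mean(X_2) = (9 + 5 + 2 + 9 + 1 + 5) / 6 = 31/6 = 5.1667
  x̄ = (4, 5.1667),  deviation x̄ - mu_0 = (4, 5.1667) - (8, 2) = (-4, 3.1667).

Step 2 — sample covariance matrix, S[i,j] = (1/(n-1)) · Σ_k (x_{k,i} - mean_i) · (x_{k,j} - mean_j), divisor n-1 = 5:
  S[X_1,X_1] = ((-1)·(-1) + (1)·(1) + (2)·(2) + (0)·(0) + (-2)·(-2) + (0)·(0)) / 5 = 10/5 = 2
  S[X_1,X_2] = ((-1)·(3.8333) + (1)·(-0.1667) + (2)·(-3.1667) + (0)·(3.8333) + (-2)·(-4.1667) + (0)·(-0.1667)) / 5 = -2/5 = -0.4
  S[X_2,X_2] = ((3.8333)·(3.8333) + (-0.1667)·(-0.1667) + (-3.1667)·(-3.1667) + (3.8333)·(3.8333) + (-4.1667)·(-4.1667) + (-0.1667)·(-0.1667)) / 5 = 56.8333/5 = 11.3667
  S = [[2, -0.4],
 [-0.4, 11.3667]].

Step 3 — invert S. det(S) = 2·11.3667 - (-0.4)² = 22.5733.
  S^{-1} = (1/det) · [[d, -b], [-b, a]] = [[0.5035, 0.0177],
 [0.0177, 0.0886]].

Step 4 — quadratic form (x̄ - mu_0)^T · S^{-1} · (x̄ - mu_0):
  S^{-1} · (x̄ - mu_0) = (-1.9581, 0.2097),
  (x̄ - mu_0)^T · [...] = (-4)·(-1.9581) + (3.1667)·(0.2097) = 8.4963.

Step 5 — scale by n: T² = 6 · 8.4963 = 50.9776.

T² ≈ 50.9776


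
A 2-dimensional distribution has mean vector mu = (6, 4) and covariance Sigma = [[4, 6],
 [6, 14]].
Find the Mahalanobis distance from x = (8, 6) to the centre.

Step 1 — centre the observation: (x - mu) = (2, 2).

Step 2 — invert Sigma. det(Sigma) = 4·14 - (6)² = 20.
  Sigma^{-1} = (1/det) · [[d, -b], [-b, a]] = [[0.7, -0.3],
 [-0.3, 0.2]].

Step 3 — form the quadratic (x - mu)^T · Sigma^{-1} · (x - mu):
  Sigma^{-1} · (x - mu) = (0.8, -0.2).
  (x - mu)^T · [Sigma^{-1} · (x - mu)] = (2)·(0.8) + (2)·(-0.2) = 1.2.

Step 4 — take square root: d = √(1.2) ≈ 1.0954.

d(x, mu) = √(1.2) ≈ 1.0954


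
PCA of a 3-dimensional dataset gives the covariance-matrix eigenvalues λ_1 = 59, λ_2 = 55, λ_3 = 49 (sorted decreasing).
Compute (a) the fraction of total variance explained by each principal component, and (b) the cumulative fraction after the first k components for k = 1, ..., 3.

Step 1 — total variance = trace(Sigma) = Σ λ_i = 59 + 55 + 49 = 163.

Step 2 — fraction explained by component i = λ_i / Σ λ:
  PC1: 59/163 = 0.362
  PC2: 55/163 = 0.3374
  PC3: 49/163 = 0.3006

Step 3 — cumulative fraction after k components = (λ_1 + ... + λ_k) / Σ λ:
  k = 1: 59/163 = 0.362
  k = 2: (59 + 55)/163 = 114/163 = 0.6994
  k = 3: (59 + 55 + 49)/163 = 163/163 = 1

Summary (fraction, with percent):

explained: PC1 0.362 (36.2%), PC2 0.3374 (33.74%), PC3 0.3006 (30.06%);  cumulative: 0.362, 0.6994, 1


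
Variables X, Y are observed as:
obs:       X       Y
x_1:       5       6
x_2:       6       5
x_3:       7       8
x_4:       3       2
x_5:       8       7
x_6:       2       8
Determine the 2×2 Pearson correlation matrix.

Step 1 — column means:
  mean(X) = (5 + 6 + 7 + 3 + 8 + 2) / 6 = 31/6 = 5.1667
  mean(Y) = (6 + 5 + 8 + 2 + 7 + 8) / 6 = 36/6 = 6

Step 2 — sample variances and covariances s[i,j] = (1/(n-1)) · Σ_k (x_{k,i} - mean_i) · (x_{k,j} - mean_j), with n-1 = 5:
  s[X,X] = ((-0.1667)·(-0.1667) + (0.8333)·(0.8333) + (1.8333)·(1.8333) + (-2.1667)·(-2.1667) + (2.8333)·(2.8333) + (-3.1667)·(-3.1667)) / 5 = 26.8333/5 = 5.3667
  s[X,Y] = ((-0.1667)·(0) + (0.8333)·(-1) + (1.8333)·(2) + (-2.1667)·(-4) + (2.8333)·(1) + (-3.1667)·(2)) / 5 = 8/5 = 1.6
  s[Y,Y] = ((0)·(0) + (-1)·(-1) + (2)·(2) + (-4)·(-4) + (1)·(1) + (2)·(2)) / 5 = 26/5 = 5.2
  Sample standard deviations s_i = √(s[i,i]):
  s(X) = √(5.3667) = 2.3166
  s(Y) = √(5.2) = 2.2804

Step 3 — r_{ij} = s_{ij} / (s_i · s_j):
  r[X,X] = 1 (diagonal).
  r[X,Y] = 1.6 / (2.3166 · 2.2804) = 1.6 / 5.2827 = 0.3029
  r[Y,Y] = 1 (diagonal).

R is symmetric with unit diagonal. Assembling:

R = [[1, 0.3029],
 [0.3029, 1]]


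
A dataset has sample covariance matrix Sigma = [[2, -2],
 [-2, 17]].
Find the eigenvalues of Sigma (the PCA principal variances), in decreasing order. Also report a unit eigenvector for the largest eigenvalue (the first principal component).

Step 1 — characteristic polynomial of 2×2 Sigma:
  det(Sigma - λI) = λ² - trace · λ + det = 0.
  trace = 2 + 17 = 19, det = 2·17 - (-2)² = 30.
Step 2 — discriminant:
  Δ = trace² - 4·det = 361 - 120 = 241.
Step 3 — eigenvalues:
  λ = (trace ± √Δ)/2 = (19 ± 15.5242)/2,
  λ_1 = 17.2621,  λ_2 = 1.7379.

Step 4 — unit eigenvector for λ_1: solve (Sigma - λ_1 I)v = 0. First row:
  (2 - 17.2621)·v_x + (-2)·v_y = 0, i.e. (-15.2621)·v_x + (-2)·v_y = 0,
  so v ∝ (b, λ_1 - a) = (-2, 15.2621); multiply by -1 so the first entry is positive: u = (2, -15.2621).
  ||u|| = √((2)² + (-15.2621)²) = √(236.9313) ≈ 15.3926,
  v_1 = u/||u|| ≈ (0.1299, -0.9915) (||v_1|| = 1).

λ_1 = 17.2621,  λ_2 = 1.7379;  v_1 ≈ (0.1299, -0.9915)


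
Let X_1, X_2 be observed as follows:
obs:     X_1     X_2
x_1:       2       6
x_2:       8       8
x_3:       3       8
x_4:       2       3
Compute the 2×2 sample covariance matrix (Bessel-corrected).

Step 1 — column means:
  mean(X_1) = (2 + 8 + 3 + 2) / 4 = 15/4 = 3.75
  mean(X_2) = (6 + 8 + 8 + 3) / 4 = 25/4 = 6.25

Step 2 — sample covariance S[i,j] = (1/(n-1)) · Σ_k (x_{k,i} - mean_i) · (x_{k,j} - mean_j), with n-1 = 3.
  S[X_1,X_1] = ((-1.75)·(-1.75) + (4.25)·(4.25) + (-0.75)·(-0.75) + (-1.75)·(-1.75)) / 3 = 24.75/3 = 8.25
  S[X_1,X_2] = ((-1.75)·(-0.25) + (4.25)·(1.75) + (-0.75)·(1.75) + (-1.75)·(-3.25)) / 3 = 12.25/3 = 4.0833
  S[X_2,X_2] = ((-0.25)·(-0.25) + (1.75)·(1.75) + (1.75)·(1.75) + (-3.25)·(-3.25)) / 3 = 16.75/3 = 5.5833

S is symmetric (S[j,i] = S[i,j]). Assembling:

S = [[8.25, 4.0833],
 [4.0833, 5.5833]]


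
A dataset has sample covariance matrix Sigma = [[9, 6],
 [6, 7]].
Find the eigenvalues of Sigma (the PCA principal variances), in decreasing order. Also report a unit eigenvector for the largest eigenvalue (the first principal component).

Step 1 — characteristic polynomial of 2×2 Sigma:
  det(Sigma - λI) = λ² - trace · λ + det = 0.
  trace = 9 + 7 = 16, det = 9·7 - (6)² = 27.
Step 2 — discriminant:
  Δ = trace² - 4·det = 256 - 108 = 148.
Step 3 — eigenvalues:
  λ = (trace ± √Δ)/2 = (16 ± 12.1655)/2,
  λ_1 = 14.0828,  λ_2 = 1.9172.

Step 4 — unit eigenvector for λ_1: solve (Sigma - λ_1 I)v = 0. First row:
  (9 - 14.0828)·v_x + (6)·v_y = 0, i.e. (-5.0828)·v_x + (6)·v_y = 0,
  so v ∝ (b, λ_1 - a) = (6, 5.0828) = u.
  ||u|| = √((6)² + (5.0828)²) = √(61.8345) ≈ 7.8635,
  v_1 = u/||u|| ≈ (0.763, 0.6464) (||v_1|| = 1).

λ_1 = 14.0828,  λ_2 = 1.9172;  v_1 ≈ (0.763, 0.6464)


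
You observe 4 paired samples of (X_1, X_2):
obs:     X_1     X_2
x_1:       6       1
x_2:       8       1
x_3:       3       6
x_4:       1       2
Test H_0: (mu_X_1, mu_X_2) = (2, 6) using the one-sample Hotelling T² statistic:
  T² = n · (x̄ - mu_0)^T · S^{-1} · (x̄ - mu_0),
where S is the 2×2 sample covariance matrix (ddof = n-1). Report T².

Step 1 — sample mean vector:
  mean(X_1) = (6 + 8 + 3 + 1) / 4 = 18/4 = 4.5
  mean(X_2) = (1 + 1 + 6 + 2) / 4 = 10/4 = 2.5
  x̄ = (4.5, 2.5),  deviation x̄ - mu_0 = (4.5, 2.5) - (2, 6) = (2.5, -3.5).

Step 2 — sample covariance matrix, S[i,j] = (1/(n-1)) · Σ_k (x_{k,i} - mean_i) · (x_{k,j} - mean_j), divisor n-1 = 3:
  S[X_1,X_1] = ((1.5)·(1.5) + (3.5)·(3.5) + (-1.5)·(-1.5) + (-3.5)·(-3.5)) / 3 = 29/3 = 9.6667
  S[X_1,X_2] = ((1.5)·(-1.5) + (3.5)·(-1.5) + (-1.5)·(3.5) + (-3.5)·(-0.5)) / 3 = -11/3 = -3.6667
  S[X_2,X_2] = ((-1.5)·(-1.5) + (-1.5)·(-1.5) + (3.5)·(3.5) + (-0.5)·(-0.5)) / 3 = 17/3 = 5.6667
  S = [[9.6667, -3.6667],
 [-3.6667, 5.6667]].

Step 3 — invert S. det(S) = 9.6667·5.6667 - (-3.6667)² = 41.3333.
  S^{-1} = (1/det) · [[d, -b], [-b, a]] = [[0.1371, 0.0887],
 [0.0887, 0.2339]].

Step 4 — quadratic form (x̄ - mu_0)^T · S^{-1} · (x̄ - mu_0):
  S^{-1} · (x̄ - mu_0) = (0.0323, -0.5968),
  (x̄ - mu_0)^T · [...] = (2.5)·(0.0323) + (-3.5)·(-0.5968) = 2.1694.

Step 5 — scale by n: T² = 4 · 2.1694 = 8.6774.

T² ≈ 8.6774


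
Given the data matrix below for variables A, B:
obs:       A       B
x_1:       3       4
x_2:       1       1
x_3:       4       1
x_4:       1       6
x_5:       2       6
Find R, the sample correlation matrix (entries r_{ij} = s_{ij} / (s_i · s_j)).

Step 1 — column means:
  mean(A) = (3 + 1 + 4 + 1 + 2) / 5 = 11/5 = 2.2
  mean(B) = (4 + 1 + 1 + 6 + 6) / 5 = 18/5 = 3.6

Step 2 — sample variances and covariances s[i,j] = (1/(n-1)) · Σ_k (x_{k,i} - mean_i) · (x_{k,j} - mean_j), with n-1 = 4:
  s[A,A] = ((0.8)·(0.8) + (-1.2)·(-1.2) + (1.8)·(1.8) + (-1.2)·(-1.2) + (-0.2)·(-0.2)) / 4 = 6.8/4 = 1.7
  s[A,B] = ((0.8)·(0.4) + (-1.2)·(-2.6) + (1.8)·(-2.6) + (-1.2)·(2.4) + (-0.2)·(2.4)) / 4 = -4.6/4 = -1.15
  s[B,B] = ((0.4)·(0.4) + (-2.6)·(-2.6) + (-2.6)·(-2.6) + (2.4)·(2.4) + (2.4)·(2.4)) / 4 = 25.2/4 = 6.3
  Sample standard deviations s_i = √(s[i,i]):
  s(A) = √(1.7) = 1.3038
  s(B) = √(6.3) = 2.51

Step 3 — r_{ij} = s_{ij} / (s_i · s_j):
  r[A,A] = 1 (diagonal).
  r[A,B] = -1.15 / (1.3038 · 2.51) = -1.15 / 3.2726 = -0.3514
  r[B,B] = 1 (diagonal).

R is symmetric with unit diagonal. Assembling:

R = [[1, -0.3514],
 [-0.3514, 1]]


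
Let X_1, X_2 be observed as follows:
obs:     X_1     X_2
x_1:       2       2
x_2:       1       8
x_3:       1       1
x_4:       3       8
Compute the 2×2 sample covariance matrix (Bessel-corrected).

Step 1 — column means:
  mean(X_1) = (2 + 1 + 1 + 3) / 4 = 7/4 = 1.75
  mean(X_2) = (2 + 8 + 1 + 8) / 4 = 19/4 = 4.75

Step 2 — sample covariance S[i,j] = (1/(n-1)) · Σ_k (x_{k,i} - mean_i) · (x_{k,j} - mean_j), with n-1 = 3.
  S[X_1,X_1] = ((0.25)·(0.25) + (-0.75)·(-0.75) + (-0.75)·(-0.75) + (1.25)·(1.25)) / 3 = 2.75/3 = 0.9167
  S[X_1,X_2] = ((0.25)·(-2.75) + (-0.75)·(3.25) + (-0.75)·(-3.75) + (1.25)·(3.25)) / 3 = 3.75/3 = 1.25
  S[X_2,X_2] = ((-2.75)·(-2.75) + (3.25)·(3.25) + (-3.75)·(-3.75) + (3.25)·(3.25)) / 3 = 42.75/3 = 14.25

S is symmetric (S[j,i] = S[i,j]). Assembling:

S = [[0.9167, 1.25],
 [1.25, 14.25]]


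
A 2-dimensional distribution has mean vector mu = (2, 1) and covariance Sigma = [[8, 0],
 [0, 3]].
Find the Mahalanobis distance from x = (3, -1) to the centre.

Step 1 — centre the observation: (x - mu) = (1, -2).

Step 2 — invert Sigma. det(Sigma) = 8·3 - (0)² = 24.
  Sigma^{-1} = (1/det) · [[d, -b], [-b, a]] = [[0.125, 0],
 [0, 0.3333]].

Step 3 — form the quadratic (x - mu)^T · Sigma^{-1} · (x - mu):
  Sigma^{-1} · (x - mu) = (0.125, -0.6667).
  (x - mu)^T · [Sigma^{-1} · (x - mu)] = (1)·(0.125) + (-2)·(-0.6667) = 1.4583.

Step 4 — take square root: d = √(1.4583) ≈ 1.2076.

d(x, mu) = √(1.4583) ≈ 1.2076


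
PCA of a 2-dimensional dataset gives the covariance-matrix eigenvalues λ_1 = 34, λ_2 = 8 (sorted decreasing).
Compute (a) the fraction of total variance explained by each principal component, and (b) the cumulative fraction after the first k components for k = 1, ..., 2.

Step 1 — total variance = trace(Sigma) = Σ λ_i = 34 + 8 = 42.

Step 2 — fraction explained by component i = λ_i / Σ λ:
  PC1: 34/42 = 0.8095
  PC2: 8/42 = 0.1905

Step 3 — cumulative fraction after k components = (λ_1 + ... + λ_k) / Σ λ:
  k = 1: 34/42 = 0.8095
  k = 2: (34 + 8)/42 = 42/42 = 1

Summary (fraction, with percent):

explained: PC1 0.8095 (80.95%), PC2 0.1905 (19.05%);  cumulative: 0.8095, 1


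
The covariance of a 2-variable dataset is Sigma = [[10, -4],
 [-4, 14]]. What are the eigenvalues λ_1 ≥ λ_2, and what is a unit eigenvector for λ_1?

Step 1 — characteristic polynomial of 2×2 Sigma:
  det(Sigma - λI) = λ² - trace · λ + det = 0.
  trace = 10 + 14 = 24, det = 10·14 - (-4)² = 124.
Step 2 — discriminant:
  Δ = trace² - 4·det = 576 - 496 = 80.
Step 3 — eigenvalues:
  λ = (trace ± √Δ)/2 = (24 ± 8.9443)/2,
  λ_1 = 16.4721,  λ_2 = 7.5279.

Step 4 — unit eigenvector for λ_1: solve (Sigma - λ_1 I)v = 0. First row:
  (10 - 16.4721)·v_x + (-4)·v_y = 0, i.e. (-6.4721)·v_x + (-4)·v_y = 0,
  so v ∝ (b, λ_1 - a) = (-4, 6.4721); multiply by -1 so the first entry is positive: u = (4, -6.4721).
  ||u|| = √((4)² + (-6.4721)²) = √(57.8885) ≈ 7.6085,
  v_1 = u/||u|| ≈ (0.5257, -0.8507) (||v_1|| = 1).

λ_1 = 16.4721,  λ_2 = 7.5279;  v_1 ≈ (0.5257, -0.8507)


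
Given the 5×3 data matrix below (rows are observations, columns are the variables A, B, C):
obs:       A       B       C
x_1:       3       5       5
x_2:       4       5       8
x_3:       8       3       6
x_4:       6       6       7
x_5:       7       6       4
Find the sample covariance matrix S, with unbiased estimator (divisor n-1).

Step 1 — column means:
  mean(A) = (3 + 4 + 8 + 6 + 7) / 5 = 28/5 = 5.6
  mean(B) = (5 + 5 + 3 + 6 + 6) / 5 = 25/5 = 5
  mean(C) = (5 + 8 + 6 + 7 + 4) / 5 = 30/5 = 6

Step 2 — sample covariance S[i,j] = (1/(n-1)) · Σ_k (x_{k,i} - mean_i) · (x_{k,j} - mean_j), with n-1 = 4.
  S[A,A] = ((-2.6)·(-2.6) + (-1.6)·(-1.6) + (2.4)·(2.4) + (0.4)·(0.4) + (1.4)·(1.4)) / 4 = 17.2/4 = 4.3
  S[A,B] = ((-2.6)·(0) + (-1.6)·(0) + (2.4)·(-2) + (0.4)·(1) + (1.4)·(1)) / 4 = -3/4 = -0.75
  S[A,C] = ((-2.6)·(-1) + (-1.6)·(2) + (2.4)·(0) + (0.4)·(1) + (1.4)·(-2)) / 4 = -3/4 = -0.75
  S[B,B] = ((0)·(0) + (0)·(0) + (-2)·(-2) + (1)·(1) + (1)·(1)) / 4 = 6/4 = 1.5
  S[B,C] = ((0)·(-1) + (0)·(2) + (-2)·(0) + (1)·(1) + (1)·(-2)) / 4 = -1/4 = -0.25
  S[C,C] = ((-1)·(-1) + (2)·(2) + (0)·(0) + (1)·(1) + (-2)·(-2)) / 4 = 10/4 = 2.5

S is symmetric (S[j,i] = S[i,j]). Assembling:

S = [[4.3, -0.75, -0.75],
 [-0.75, 1.5, -0.25],
 [-0.75, -0.25, 2.5]]


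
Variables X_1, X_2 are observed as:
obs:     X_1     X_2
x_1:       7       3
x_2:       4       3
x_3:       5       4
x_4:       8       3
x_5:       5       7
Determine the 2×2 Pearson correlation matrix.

Step 1 — column means:
  mean(X_1) = (7 + 4 + 5 + 8 + 5) / 5 = 29/5 = 5.8
  mean(X_2) = (3 + 3 + 4 + 3 + 7) / 5 = 20/5 = 4

Step 2 — sample variances and covariances s[i,j] = (1/(n-1)) · Σ_k (x_{k,i} - mean_i) · (x_{k,j} - mean_j), with n-1 = 4:
  s[X_1,X_1] = ((1.2)·(1.2) + (-1.8)·(-1.8) + (-0.8)·(-0.8) + (2.2)·(2.2) + (-0.8)·(-0.8)) / 4 = 10.8/4 = 2.7
  s[X_1,X_2] = ((1.2)·(-1) + (-1.8)·(-1) + (-0.8)·(0) + (2.2)·(-1) + (-0.8)·(3)) / 4 = -4/4 = -1
  s[X_2,X_2] = ((-1)·(-1) + (-1)·(-1) + (0)·(0) + (-1)·(-1) + (3)·(3)) / 4 = 12/4 = 3
  Sample standard deviations s_i = √(s[i,i]):
  s(X_1) = √(2.7) = 1.6432
  s(X_2) = √(3) = 1.7321

Step 3 — r_{ij} = s_{ij} / (s_i · s_j):
  r[X_1,X_1] = 1 (diagonal).
  r[X_1,X_2] = -1 / (1.6432 · 1.7321) = -1 / 2.846 = -0.3514
  r[X_2,X_2] = 1 (diagonal).

R is symmetric with unit diagonal. Assembling:

R = [[1, -0.3514],
 [-0.3514, 1]]


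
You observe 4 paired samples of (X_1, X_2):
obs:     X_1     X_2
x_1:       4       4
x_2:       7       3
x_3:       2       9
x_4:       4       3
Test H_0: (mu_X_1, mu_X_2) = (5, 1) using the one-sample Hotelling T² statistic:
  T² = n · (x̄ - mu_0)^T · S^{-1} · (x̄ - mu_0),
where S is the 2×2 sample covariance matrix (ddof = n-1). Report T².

Step 1 — sample mean vector:
  mean(X_1) = (4 + 7 + 2 + 4) / 4 = 17/4 = 4.25
  mean(X_2) = (4 + 3 + 9 + 3) / 4 = 19/4 = 4.75
  x̄ = (4.25, 4.75),  deviation x̄ - mu_0 = (4.25, 4.75) - (5, 1) = (-0.75, 3.75).

Step 2 — sample covariance matrix, S[i,j] = (1/(n-1)) · Σ_k (x_{k,i} - mean_i) · (x_{k,j} - mean_j), divisor n-1 = 3:
  S[X_1,X_1] = ((-0.25)·(-0.25) + (2.75)·(2.75) + (-2.25)·(-2.25) + (-0.25)·(-0.25)) / 3 = 12.75/3 = 4.25
  S[X_1,X_2] = ((-0.25)·(-0.75) + (2.75)·(-1.75) + (-2.25)·(4.25) + (-0.25)·(-1.75)) / 3 = -13.75/3 = -4.5833
  S[X_2,X_2] = ((-0.75)·(-0.75) + (-1.75)·(-1.75) + (4.25)·(4.25) + (-1.75)·(-1.75)) / 3 = 24.75/3 = 8.25
  S = [[4.25, -4.5833],
 [-4.5833, 8.25]].

Step 3 — invert S. det(S) = 4.25·8.25 - (-4.5833)² = 14.0556.
  S^{-1} = (1/det) · [[d, -b], [-b, a]] = [[0.587, 0.3261],
 [0.3261, 0.3024]].

Step 4 — quadratic form (x̄ - mu_0)^T · S^{-1} · (x̄ - mu_0):
  S^{-1} · (x̄ - mu_0) = (0.7826, 0.8893),
  (x̄ - mu_0)^T · [...] = (-0.75)·(0.7826) + (3.75)·(0.8893) = 2.748.

Step 5 — scale by n: T² = 4 · 2.748 = 10.9921.

T² ≈ 10.9921


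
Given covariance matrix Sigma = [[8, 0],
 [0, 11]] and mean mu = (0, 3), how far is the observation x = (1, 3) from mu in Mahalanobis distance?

Step 1 — centre the observation: (x - mu) = (1, 0).

Step 2 — invert Sigma. det(Sigma) = 8·11 - (0)² = 88.
  Sigma^{-1} = (1/det) · [[d, -b], [-b, a]] = [[0.125, 0],
 [0, 0.0909]].

Step 3 — form the quadratic (x - mu)^T · Sigma^{-1} · (x - mu):
  Sigma^{-1} · (x - mu) = (0.125, 0).
  (x - mu)^T · [Sigma^{-1} · (x - mu)] = (1)·(0.125) + (0)·(0) = 0.125.

Step 4 — take square root: d = √(0.125) ≈ 0.3536.

d(x, mu) = √(0.125) ≈ 0.3536


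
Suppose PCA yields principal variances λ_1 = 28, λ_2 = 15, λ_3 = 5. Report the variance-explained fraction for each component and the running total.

Step 1 — total variance = trace(Sigma) = Σ λ_i = 28 + 15 + 5 = 48.

Step 2 — fraction explained by component i = λ_i / Σ λ:
  PC1: 28/48 = 0.5833
  PC2: 15/48 = 0.3125
  PC3: 5/48 = 0.1042

Step 3 — cumulative fraction after k components = (λ_1 + ... + λ_k) / Σ λ:
  k = 1: 28/48 = 0.5833
  k = 2: (28 + 15)/48 = 43/48 = 0.8958
  k = 3: (28 + 15 + 5)/48 = 48/48 = 1

Summary (fraction, with percent):

explained: PC1 0.5833 (58.33%), PC2 0.3125 (31.25%), PC3 0.1042 (10.42%);  cumulative: 0.5833, 0.8958, 1


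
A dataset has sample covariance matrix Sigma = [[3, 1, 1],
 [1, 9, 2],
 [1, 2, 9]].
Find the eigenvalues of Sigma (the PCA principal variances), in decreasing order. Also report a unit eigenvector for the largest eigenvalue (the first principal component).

Step 1 — characteristic polynomial p(λ) = det(λI - Sigma) = λ³ - tr·λ² + c_1·λ - det, where tr = trace, c_1 = sum of the principal 2×2 minors, det = det(Sigma):
  tr = 3 + 9 + 9 = 21,
  c_1 = (3·9 - (1)²) + (3·9 - (1)²) + (9·9 - (2)²) = 26 + 26 + 77 = 129,
  det = 3·(9·9 - (2)²) - (1)·((1)·9 - (2)·(1)) + (1)·((1)·(2) - 9·(1)) = 3·(77) - (1)·(7) + (1)·(-7) = 217.
  So p(λ) = λ³ - 21λ² + 129λ - 217.
Step 2 — look for an integer root (rational root theorem: any rational root is an integer divisor of 217). Testing λ = 7:
  p(7) = 343 - 1029 + 903 - 217 = 0  ✓
  Dividing out (λ - 7): p(λ) = (λ - 7)(λ² - 14λ + 31).
Step 3 — remaining eigenvalues from the quadratic λ² - 14λ + 31 = 0:
  Δ = 14² - 4·31 = 196 - 124 = 72,  λ = (14 ± √72)/2 = (14 ± 8.4853)/2 ≈ 11.2426 or 2.7574.
  Sorted: λ_1 = 11.2426,  λ_2 = 7,  λ_3 = 2.7574  (check: sum = 21 = tr ✓).

Step 4 — unit eigenvector for λ_1 ≈ 11.2426: v spans the null space of (Sigma - λ_1 I), whose rows are
  r_1 = (-8.2426, 1, 1),  r_2 = (1, -2.2426, 2),  r_3 = (1, 2, -2.2426).
  v is orthogonal to every row, so take v ∝ r_1 × r_2 = ((1)·(2) - (1)·(-2.2426), (1)·(1) - (-8.2426)·(2), (-8.2426)·(-2.2426) - (1)·(1)) ≈ (4.2426, 17.4853, 17.4853).
  Let u = (4.2426, 17.4853, 17.4853).
  ||u|| = √((4.2426)² + (17.4853)² + (17.4853)²) = √(629.4701) ≈ 25.0892,  v_1 = u/||u|| ≈ (0.1691, 0.6969, 0.6969) (||v_1|| = 1).

λ_1 = 11.2426,  λ_2 = 7,  λ_3 = 2.7574;  v_1 ≈ (0.1691, 0.6969, 0.6969)


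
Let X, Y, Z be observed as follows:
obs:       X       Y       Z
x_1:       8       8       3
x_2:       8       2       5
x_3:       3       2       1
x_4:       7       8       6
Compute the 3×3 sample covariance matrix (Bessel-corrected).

Step 1 — column means:
  mean(X) = (8 + 8 + 3 + 7) / 4 = 26/4 = 6.5
  mean(Y) = (8 + 2 + 2 + 8) / 4 = 20/4 = 5
  mean(Z) = (3 + 5 + 1 + 6) / 4 = 15/4 = 3.75

Step 2 — sample covariance S[i,j] = (1/(n-1)) · Σ_k (x_{k,i} - mean_i) · (x_{k,j} - mean_j), with n-1 = 3.
  S[X,X] = ((1.5)·(1.5) + (1.5)·(1.5) + (-3.5)·(-3.5) + (0.5)·(0.5)) / 3 = 17/3 = 5.6667
  S[X,Y] = ((1.5)·(3) + (1.5)·(-3) + (-3.5)·(-3) + (0.5)·(3)) / 3 = 12/3 = 4
  S[X,Z] = ((1.5)·(-0.75) + (1.5)·(1.25) + (-3.5)·(-2.75) + (0.5)·(2.25)) / 3 = 11.5/3 = 3.8333
  S[Y,Y] = ((3)·(3) + (-3)·(-3) + (-3)·(-3) + (3)·(3)) / 3 = 36/3 = 12
  S[Y,Z] = ((3)·(-0.75) + (-3)·(1.25) + (-3)·(-2.75) + (3)·(2.25)) / 3 = 9/3 = 3
  S[Z,Z] = ((-0.75)·(-0.75) + (1.25)·(1.25) + (-2.75)·(-2.75) + (2.25)·(2.25)) / 3 = 14.75/3 = 4.9167

S is symmetric (S[j,i] = S[i,j]). Assembling:

S = [[5.6667, 4, 3.8333],
 [4, 12, 3],
 [3.8333, 3, 4.9167]]


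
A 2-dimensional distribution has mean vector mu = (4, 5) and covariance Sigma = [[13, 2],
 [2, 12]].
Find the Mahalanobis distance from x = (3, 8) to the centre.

Step 1 — centre the observation: (x - mu) = (-1, 3).

Step 2 — invert Sigma. det(Sigma) = 13·12 - (2)² = 152.
  Sigma^{-1} = (1/det) · [[d, -b], [-b, a]] = [[0.0789, -0.0132],
 [-0.0132, 0.0855]].

Step 3 — form the quadratic (x - mu)^T · Sigma^{-1} · (x - mu):
  Sigma^{-1} · (x - mu) = (-0.1184, 0.2697).
  (x - mu)^T · [Sigma^{-1} · (x - mu)] = (-1)·(-0.1184) + (3)·(0.2697) = 0.9276.

Step 4 — take square root: d = √(0.9276) ≈ 0.9631.

d(x, mu) = √(0.9276) ≈ 0.9631


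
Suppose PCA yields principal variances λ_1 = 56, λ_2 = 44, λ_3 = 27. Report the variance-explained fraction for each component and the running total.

Step 1 — total variance = trace(Sigma) = Σ λ_i = 56 + 44 + 27 = 127.

Step 2 — fraction explained by component i = λ_i / Σ λ:
  PC1: 56/127 = 0.4409
  PC2: 44/127 = 0.3465
  PC3: 27/127 = 0.2126

Step 3 — cumulative fraction after k components = (λ_1 + ... + λ_k) / Σ λ:
  k = 1: 56/127 = 0.4409
  k = 2: (56 + 44)/127 = 100/127 = 0.7874
  k = 3: (56 + 44 + 27)/127 = 127/127 = 1

Summary (fraction, with percent):

explained: PC1 0.4409 (44.09%), PC2 0.3465 (34.65%), PC3 0.2126 (21.26%);  cumulative: 0.4409, 0.7874, 1


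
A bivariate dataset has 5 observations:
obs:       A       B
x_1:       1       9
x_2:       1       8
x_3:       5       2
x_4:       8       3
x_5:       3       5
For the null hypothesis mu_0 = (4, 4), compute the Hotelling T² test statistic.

Step 1 — sample mean vector:
  mean(A) = (1 + 1 + 5 + 8 + 3) / 5 = 18/5 = 3.6
  mean(B) = (9 + 8 + 2 + 3 + 5) / 5 = 27/5 = 5.4
  x̄ = (3.6, 5.4),  deviation x̄ - mu_0 = (3.6, 5.4) - (4, 4) = (-0.4, 1.4).

Step 2 — sample covariance matrix, S[i,j] = (1/(n-1)) · Σ_k (x_{k,i} - mean_i) · (x_{k,j} - mean_j), divisor n-1 = 4:
  S[A,A] = ((-2.6)·(-2.6) + (-2.6)·(-2.6) + (1.4)·(1.4) + (4.4)·(4.4) + (-0.6)·(-0.6)) / 4 = 35.2/4 = 8.8
  S[A,B] = ((-2.6)·(3.6) + (-2.6)·(2.6) + (1.4)·(-3.4) + (4.4)·(-2.4) + (-0.6)·(-0.4)) / 4 = -31.2/4 = -7.8
  S[B,B] = ((3.6)·(3.6) + (2.6)·(2.6) + (-3.4)·(-3.4) + (-2.4)·(-2.4) + (-0.4)·(-0.4)) / 4 = 37.2/4 = 9.3
  S = [[8.8, -7.8],
 [-7.8, 9.3]].

Step 3 — invert S. det(S) = 8.8·9.3 - (-7.8)² = 21.
  S^{-1} = (1/det) · [[d, -b], [-b, a]] = [[0.4429, 0.3714],
 [0.3714, 0.419]].

Step 4 — quadratic form (x̄ - mu_0)^T · S^{-1} · (x̄ - mu_0):
  S^{-1} · (x̄ - mu_0) = (0.3429, 0.4381),
  (x̄ - mu_0)^T · [...] = (-0.4)·(0.3429) + (1.4)·(0.4381) = 0.4762.

Step 5 — scale by n: T² = 5 · 0.4762 = 2.381.

T² ≈ 2.381


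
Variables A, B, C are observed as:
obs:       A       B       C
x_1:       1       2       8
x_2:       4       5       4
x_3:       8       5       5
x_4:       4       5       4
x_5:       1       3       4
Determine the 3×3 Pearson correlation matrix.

Step 1 — column means:
  mean(A) = (1 + 4 + 8 + 4 + 1) / 5 = 18/5 = 3.6
  mean(B) = (2 + 5 + 5 + 5 + 3) / 5 = 20/5 = 4
  mean(C) = (8 + 4 + 5 + 4 + 4) / 5 = 25/5 = 5

Step 2 — sample variances and covariances s[i,j] = (1/(n-1)) · Σ_k (x_{k,i} - mean_i) · (x_{k,j} - mean_j), with n-1 = 4:
  s[A,A] = ((-2.6)·(-2.6) + (0.4)·(0.4) + (4.4)·(4.4) + (0.4)·(0.4) + (-2.6)·(-2.6)) / 4 = 33.2/4 = 8.3
  s[A,B] = ((-2.6)·(-2) + (0.4)·(1) + (4.4)·(1) + (0.4)·(1) + (-2.6)·(-1)) / 4 = 13/4 = 3.25
  s[A,C] = ((-2.6)·(3) + (0.4)·(-1) + (4.4)·(0) + (0.4)·(-1) + (-2.6)·(-1)) / 4 = -6/4 = -1.5
  s[B,B] = ((-2)·(-2) + (1)·(1) + (1)·(1) + (1)·(1) + (-1)·(-1)) / 4 = 8/4 = 2
  s[B,C] = ((-2)·(3) + (1)·(-1) + (1)·(0) + (1)·(-1) + (-1)·(-1)) / 4 = -7/4 = -1.75
  s[C,C] = ((3)·(3) + (-1)·(-1) + (0)·(0) + (-1)·(-1) + (-1)·(-1)) / 4 = 12/4 = 3
  Sample standard deviations s_i = √(s[i,i]):
  s(A) = √(8.3) = 2.881
  s(B) = √(2) = 1.4142
  s(C) = √(3) = 1.7321

Step 3 — r_{ij} = s_{ij} / (s_i · s_j):
  r[A,A] = 1 (diagonal).
  r[A,B] = 3.25 / (2.881 · 1.4142) = 3.25 / 4.0743 = 0.7977
  r[A,C] = -1.5 / (2.881 · 1.7321) = -1.5 / 4.99 = -0.3006
  r[B,B] = 1 (diagonal).
  r[B,C] = -1.75 / (1.4142 · 1.7321) = -1.75 / 2.4495 = -0.7144
  r[C,C] = 1 (diagonal).

R is symmetric with unit diagonal. Assembling:

R = [[1, 0.7977, -0.3006],
 [0.7977, 1, -0.7144],
 [-0.3006, -0.7144, 1]]


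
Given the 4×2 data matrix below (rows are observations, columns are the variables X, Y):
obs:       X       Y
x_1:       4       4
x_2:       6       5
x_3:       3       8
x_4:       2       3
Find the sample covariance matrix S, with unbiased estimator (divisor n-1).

Step 1 — column means:
  mean(X) = (4 + 6 + 3 + 2) / 4 = 15/4 = 3.75
  mean(Y) = (4 + 5 + 8 + 3) / 4 = 20/4 = 5

Step 2 — sample covariance S[i,j] = (1/(n-1)) · Σ_k (x_{k,i} - mean_i) · (x_{k,j} - mean_j), with n-1 = 3.
  S[X,X] = ((0.25)·(0.25) + (2.25)·(2.25) + (-0.75)·(-0.75) + (-1.75)·(-1.75)) / 3 = 8.75/3 = 2.9167
  S[X,Y] = ((0.25)·(-1) + (2.25)·(0) + (-0.75)·(3) + (-1.75)·(-2)) / 3 = 1/3 = 0.3333
  S[Y,Y] = ((-1)·(-1) + (0)·(0) + (3)·(3) + (-2)·(-2)) / 3 = 14/3 = 4.6667

S is symmetric (S[j,i] = S[i,j]). Assembling:

S = [[2.9167, 0.3333],
 [0.3333, 4.6667]]


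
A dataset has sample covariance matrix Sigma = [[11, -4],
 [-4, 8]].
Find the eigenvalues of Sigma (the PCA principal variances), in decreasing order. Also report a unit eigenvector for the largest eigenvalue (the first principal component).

Step 1 — characteristic polynomial of 2×2 Sigma:
  det(Sigma - λI) = λ² - trace · λ + det = 0.
  trace = 11 + 8 = 19, det = 11·8 - (-4)² = 72.
Step 2 — discriminant:
  Δ = trace² - 4·det = 361 - 288 = 73.
Step 3 — eigenvalues:
  λ = (trace ± √Δ)/2 = (19 ± 8.544)/2,
  λ_1 = 13.772,  λ_2 = 5.228.

Step 4 — unit eigenvector for λ_1: solve (Sigma - λ_1 I)v = 0. First row:
  (11 - 13.772)·v_x + (-4)·v_y = 0, i.e. (-2.772)·v_x + (-4)·v_y = 0,
  so v ∝ (b, λ_1 - a) = (-4, 2.772); multiply by -1 so the first entry is positive: u = (4, -2.772).
  ||u|| = √((4)² + (-2.772)²) = √(23.684) ≈ 4.8666,
  v_1 = u/||u|| ≈ (0.8219, -0.5696) (||v_1|| = 1).

λ_1 = 13.772,  λ_2 = 5.228;  v_1 ≈ (0.8219, -0.5696)


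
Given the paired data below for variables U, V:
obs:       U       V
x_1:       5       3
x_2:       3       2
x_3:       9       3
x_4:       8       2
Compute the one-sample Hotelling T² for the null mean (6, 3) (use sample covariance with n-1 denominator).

Step 1 — sample mean vector:
  mean(U) = (5 + 3 + 9 + 8) / 4 = 25/4 = 6.25
  mean(V) = (3 + 2 + 3 + 2) / 4 = 10/4 = 2.5
  x̄ = (6.25, 2.5),  deviation x̄ - mu_0 = (6.25, 2.5) - (6, 3) = (0.25, -0.5).

Step 2 — sample covariance matrix, S[i,j] = (1/(n-1)) · Σ_k (x_{k,i} - mean_i) · (x_{k,j} - mean_j), divisor n-1 = 3:
  S[U,U] = ((-1.25)·(-1.25) + (-3.25)·(-3.25) + (2.75)·(2.75) + (1.75)·(1.75)) / 3 = 22.75/3 = 7.5833
  S[U,V] = ((-1.25)·(0.5) + (-3.25)·(-0.5) + (2.75)·(0.5) + (1.75)·(-0.5)) / 3 = 1.5/3 = 0.5
  S[V,V] = ((0.5)·(0.5) + (-0.5)·(-0.5) + (0.5)·(0.5) + (-0.5)·(-0.5)) / 3 = 1/3 = 0.3333
  S = [[7.5833, 0.5],
 [0.5, 0.3333]].

Step 3 — invert S. det(S) = 7.5833·0.3333 - (0.5)² = 2.2778.
  S^{-1} = (1/det) · [[d, -b], [-b, a]] = [[0.1463, -0.2195],
 [-0.2195, 3.3293]].

Step 4 — quadratic form (x̄ - mu_0)^T · S^{-1} · (x̄ - mu_0):
  S^{-1} · (x̄ - mu_0) = (0.1463, -1.7195),
  (x̄ - mu_0)^T · [...] = (0.25)·(0.1463) + (-0.5)·(-1.7195) = 0.8963.

Step 5 — scale by n: T² = 4 · 0.8963 = 3.5854.

T² ≈ 3.5854
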